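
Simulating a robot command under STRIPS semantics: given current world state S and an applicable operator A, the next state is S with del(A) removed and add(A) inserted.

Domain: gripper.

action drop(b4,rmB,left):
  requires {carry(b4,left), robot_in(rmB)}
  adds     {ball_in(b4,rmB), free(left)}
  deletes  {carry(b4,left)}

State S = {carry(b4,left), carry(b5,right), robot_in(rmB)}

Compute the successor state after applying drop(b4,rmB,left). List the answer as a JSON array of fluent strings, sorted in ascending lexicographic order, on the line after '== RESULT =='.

Compute (S \ del) ∪ add:
  pre ⊆ S: {carry(b4,left), robot_in(rmB)} ⊆ S  — applicable
  S \ del = {carry(b5,right), robot_in(rmB)}
  ∪ add   = {ball_in(b4,rmB), carry(b5,right), free(left), robot_in(rmB)}

== RESULT ==
["ball_in(b4,rmB)", "carry(b5,right)", "free(left)", "robot_in(rmB)"]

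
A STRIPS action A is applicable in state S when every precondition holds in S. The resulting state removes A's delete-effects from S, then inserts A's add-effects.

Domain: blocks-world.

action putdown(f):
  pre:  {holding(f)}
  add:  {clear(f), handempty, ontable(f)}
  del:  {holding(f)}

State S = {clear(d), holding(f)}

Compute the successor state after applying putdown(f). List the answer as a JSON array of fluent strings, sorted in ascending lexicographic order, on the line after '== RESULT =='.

Progress:
  pre ⊆ S: {holding(f)} ⊆ S  — applicable
  S \ del = {clear(d)}
  ∪ add   = {clear(d), clear(f), handempty, ontable(f)}

== RESULT ==
["clear(d)", "clear(f)", "handempty", "ontable(f)"]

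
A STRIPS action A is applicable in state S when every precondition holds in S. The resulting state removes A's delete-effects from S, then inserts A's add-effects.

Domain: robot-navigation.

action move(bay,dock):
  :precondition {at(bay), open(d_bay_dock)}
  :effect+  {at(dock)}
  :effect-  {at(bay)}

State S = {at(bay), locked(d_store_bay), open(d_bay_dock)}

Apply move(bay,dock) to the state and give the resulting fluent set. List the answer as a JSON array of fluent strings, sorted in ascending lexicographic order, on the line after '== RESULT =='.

Compute (S \ del) ∪ add:
  pre ⊆ S: {at(bay), open(d_bay_dock)} ⊆ S  — applicable
  S \ del = {locked(d_store_bay), open(d_bay_dock)}
  ∪ add   = {at(dock), locked(d_store_bay), open(d_bay_dock)}

== RESULT ==
["at(dock)", "locked(d_store_bay)", "open(d_bay_dock)"]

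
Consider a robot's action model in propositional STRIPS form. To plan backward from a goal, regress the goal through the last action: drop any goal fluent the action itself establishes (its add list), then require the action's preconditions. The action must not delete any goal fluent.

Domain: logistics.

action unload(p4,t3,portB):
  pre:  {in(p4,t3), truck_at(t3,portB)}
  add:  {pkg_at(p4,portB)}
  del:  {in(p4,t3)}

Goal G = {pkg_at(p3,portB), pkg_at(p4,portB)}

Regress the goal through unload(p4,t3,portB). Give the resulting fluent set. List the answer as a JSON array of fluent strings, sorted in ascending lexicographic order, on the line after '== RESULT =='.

Compute (G \ add) ∪ pre:
  G ∩ del = {}  (empty — regression defined)
  G \ add = {pkg_at(p3,portB), pkg_at(p4,portB)} \ {pkg_at(p4,portB)} = {pkg_at(p3,portB)}
  ∪ pre   = {pkg_at(p3,portB)} ∪ {in(p4,t3), truck_at(t3,portB)}
          = {in(p4,t3), pkg_at(p3,portB), truck_at(t3,portB)}

== RESULT ==
["in(p4,t3)", "pkg_at(p3,portB)", "truck_at(t3,portB)"]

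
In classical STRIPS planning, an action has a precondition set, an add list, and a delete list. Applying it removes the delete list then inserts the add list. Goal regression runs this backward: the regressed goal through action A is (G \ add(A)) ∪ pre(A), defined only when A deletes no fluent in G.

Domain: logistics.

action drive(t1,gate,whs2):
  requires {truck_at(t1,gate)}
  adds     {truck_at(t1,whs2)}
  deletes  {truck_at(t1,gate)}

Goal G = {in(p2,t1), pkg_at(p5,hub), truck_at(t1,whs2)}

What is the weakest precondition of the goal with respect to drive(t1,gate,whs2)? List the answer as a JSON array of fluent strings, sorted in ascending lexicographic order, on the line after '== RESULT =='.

Compute (G \ add) ∪ pre:
  G ∩ del = {}  (empty — regression defined)
  G \ add = {in(p2,t1), pkg_at(p5,hub), truck_at(t1,whs2)} \ {truck_at(t1,whs2)} = {in(p2,t1), pkg_at(p5,hub)}
  ∪ pre   = {in(p2,t1), pkg_at(p5,hub)} ∪ {truck_at(t1,gate)}
          = {in(p2,t1), pkg_at(p5,hub), truck_at(t1,gate)}

== RESULT ==
["in(p2,t1)", "pkg_at(p5,hub)", "truck_at(t1,gate)"]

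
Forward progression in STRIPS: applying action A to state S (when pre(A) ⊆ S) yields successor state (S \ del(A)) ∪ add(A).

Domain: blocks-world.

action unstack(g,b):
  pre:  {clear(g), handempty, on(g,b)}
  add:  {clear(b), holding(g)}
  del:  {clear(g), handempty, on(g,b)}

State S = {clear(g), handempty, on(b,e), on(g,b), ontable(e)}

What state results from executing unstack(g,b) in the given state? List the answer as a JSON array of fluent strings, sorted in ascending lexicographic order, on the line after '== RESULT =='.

Progress:
  pre ⊆ S: {clear(g), handempty, on(g,b)} ⊆ S  — applicable
  S \ del = {on(b,e), ontable(e)}
  ∪ add   = {clear(b), holding(g), on(b,e), ontable(e)}

== RESULT ==
["clear(b)", "holding(g)", "on(b,e)", "ontable(e)"]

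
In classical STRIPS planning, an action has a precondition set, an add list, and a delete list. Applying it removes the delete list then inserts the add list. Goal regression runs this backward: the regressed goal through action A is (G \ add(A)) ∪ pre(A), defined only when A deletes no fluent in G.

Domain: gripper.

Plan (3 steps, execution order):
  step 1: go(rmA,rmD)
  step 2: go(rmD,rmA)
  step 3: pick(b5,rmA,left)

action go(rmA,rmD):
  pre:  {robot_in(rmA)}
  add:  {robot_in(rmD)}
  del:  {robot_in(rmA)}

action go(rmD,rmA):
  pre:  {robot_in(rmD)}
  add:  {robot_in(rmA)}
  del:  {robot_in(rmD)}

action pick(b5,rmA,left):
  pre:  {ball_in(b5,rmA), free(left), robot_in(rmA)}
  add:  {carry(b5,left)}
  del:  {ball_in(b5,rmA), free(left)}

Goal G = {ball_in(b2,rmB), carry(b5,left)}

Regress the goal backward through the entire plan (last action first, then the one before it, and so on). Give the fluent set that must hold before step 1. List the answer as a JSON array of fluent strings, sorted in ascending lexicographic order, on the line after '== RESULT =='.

Work backward from the goal:
  through step 3 (pick(b5,rmA,left)): drop {carry(b5,left)}, keep {ball_in(b2,rmB)}, require {ball_in(b5,rmA), free(left), robot_in(rmA)}
    → {ball_in(b2,rmB), ball_in(b5,rmA), free(left), robot_in(rmA)}
  through step 2 (go(rmD,rmA)): drop {robot_in(rmA)}, keep {ball_in(b2,rmB), ball_in(b5,rmA), free(left)}, require {robot_in(rmD)}
    → {ball_in(b2,rmB), ball_in(b5,rmA), free(left), robot_in(rmD)}
  through step 1 (go(rmA,rmD)): drop {robot_in(rmD)}, keep {ball_in(b2,rmB), ball_in(b5,rmA), free(left)}, require {robot_in(rmA)}
    → {ball_in(b2,rmB), ball_in(b5,rmA), free(left), robot_in(rmA)}

== RESULT ==
["ball_in(b2,rmB)", "ball_in(b5,rmA)", "free(left)", "robot_in(rmA)"]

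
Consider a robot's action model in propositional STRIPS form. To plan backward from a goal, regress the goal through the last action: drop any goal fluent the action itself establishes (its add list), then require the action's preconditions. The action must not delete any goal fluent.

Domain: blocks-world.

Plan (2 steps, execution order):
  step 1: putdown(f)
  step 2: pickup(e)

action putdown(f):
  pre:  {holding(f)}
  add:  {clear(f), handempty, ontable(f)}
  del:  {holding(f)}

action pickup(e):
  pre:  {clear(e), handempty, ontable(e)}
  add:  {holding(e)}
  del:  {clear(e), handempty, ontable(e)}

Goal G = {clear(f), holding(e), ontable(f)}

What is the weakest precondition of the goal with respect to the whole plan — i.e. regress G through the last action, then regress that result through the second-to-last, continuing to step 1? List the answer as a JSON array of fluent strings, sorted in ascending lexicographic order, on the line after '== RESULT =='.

Regress step by step:
  through step 2 (pickup(e)): drop {holding(e)}, keep {clear(f), ontable(f)}, require {clear(e), handempty, ontable(e)}
    → {clear(e), clear(f), handempty, ontable(e), ontable(f)}
  through step 1 (putdown(f)): drop {clear(f), handempty, ontable(f)}, keep {clear(e), ontable(e)}, require {holding(f)}
    → {clear(e), holding(f), ontable(e)}

== RESULT ==
["clear(e)", "holding(f)", "ontable(e)"]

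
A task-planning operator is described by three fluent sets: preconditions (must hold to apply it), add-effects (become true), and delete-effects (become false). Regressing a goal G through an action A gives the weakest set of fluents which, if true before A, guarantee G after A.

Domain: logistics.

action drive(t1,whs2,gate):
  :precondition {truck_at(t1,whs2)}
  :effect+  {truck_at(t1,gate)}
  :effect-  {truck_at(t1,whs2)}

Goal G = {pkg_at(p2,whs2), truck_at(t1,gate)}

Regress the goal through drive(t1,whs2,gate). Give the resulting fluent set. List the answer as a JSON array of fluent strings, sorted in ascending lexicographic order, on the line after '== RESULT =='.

Regress:
  G ∩ del = {}  (empty — regression defined)
  G \ add = {pkg_at(p2,whs2), truck_at(t1,gate)} \ {truck_at(t1,gate)} = {pkg_at(p2,whs2)}
  ∪ pre   = {pkg_at(p2,whs2)} ∪ {truck_at(t1,whs2)}
          = {pkg_at(p2,whs2), truck_at(t1,whs2)}

== RESULT ==
["pkg_at(p2,whs2)", "truck_at(t1,whs2)"]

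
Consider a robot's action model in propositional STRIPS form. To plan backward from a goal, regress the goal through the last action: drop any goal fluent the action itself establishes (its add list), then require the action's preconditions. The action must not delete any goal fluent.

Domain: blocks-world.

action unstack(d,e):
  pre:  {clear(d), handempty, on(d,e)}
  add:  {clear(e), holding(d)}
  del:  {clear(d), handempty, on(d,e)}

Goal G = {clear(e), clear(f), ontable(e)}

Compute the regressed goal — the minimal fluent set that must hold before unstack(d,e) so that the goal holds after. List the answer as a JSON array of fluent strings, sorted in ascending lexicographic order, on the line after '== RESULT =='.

Regress:
  G ∩ del = {}  (empty — regression defined)
  G \ add = {clear(e), clear(f), ontable(e)} \ {clear(e), holding(d)} = {clear(f), ontable(e)}
  ∪ pre   = {clear(f), ontable(e)} ∪ {clear(d), handempty, on(d,e)}
          = {clear(d), clear(f), handempty, on(d,e), ontable(e)}

== RESULT ==
["clear(d)", "clear(f)", "handempty", "on(d,e)", "ontable(e)"]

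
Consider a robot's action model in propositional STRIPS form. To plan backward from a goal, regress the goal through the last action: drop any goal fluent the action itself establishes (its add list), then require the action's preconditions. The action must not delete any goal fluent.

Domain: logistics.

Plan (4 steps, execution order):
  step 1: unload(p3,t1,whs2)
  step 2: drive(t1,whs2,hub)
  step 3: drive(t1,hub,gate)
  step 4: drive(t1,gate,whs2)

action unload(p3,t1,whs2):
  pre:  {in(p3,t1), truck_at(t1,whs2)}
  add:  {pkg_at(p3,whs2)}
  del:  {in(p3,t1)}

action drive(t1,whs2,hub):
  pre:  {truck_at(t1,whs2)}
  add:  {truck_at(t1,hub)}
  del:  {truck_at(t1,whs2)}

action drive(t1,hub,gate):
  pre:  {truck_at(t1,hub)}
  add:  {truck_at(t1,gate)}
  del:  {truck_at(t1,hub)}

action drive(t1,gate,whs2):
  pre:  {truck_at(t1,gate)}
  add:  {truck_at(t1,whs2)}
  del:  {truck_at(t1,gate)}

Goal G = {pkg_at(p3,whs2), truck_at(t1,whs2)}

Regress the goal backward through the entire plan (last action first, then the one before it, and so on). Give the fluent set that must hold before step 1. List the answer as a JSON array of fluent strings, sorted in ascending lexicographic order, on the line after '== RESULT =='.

Work backward from the goal:
  through step 4 (drive(t1,gate,whs2)): drop {truck_at(t1,whs2)}, keep {pkg_at(p3,whs2)}, require {truck_at(t1,gate)}
    → {pkg_at(p3,whs2), truck_at(t1,gate)}
  through step 3 (drive(t1,hub,gate)): drop {truck_at(t1,gate)}, keep {pkg_at(p3,whs2)}, require {truck_at(t1,hub)}
    → {pkg_at(p3,whs2), truck_at(t1,hub)}
  through step 2 (drive(t1,whs2,hub)): drop {truck_at(t1,hub)}, keep {pkg_at(p3,whs2)}, require {truck_at(t1,whs2)}
    → {pkg_at(p3,whs2), truck_at(t1,whs2)}
  through step 1 (unload(p3,t1,whs2)): drop {pkg_at(p3,whs2)}, keep {truck_at(t1,whs2)}, require {in(p3,t1), truck_at(t1,whs2)}
    → {in(p3,t1), truck_at(t1,whs2)}

== RESULT ==
["in(p3,t1)", "truck_at(t1,whs2)"]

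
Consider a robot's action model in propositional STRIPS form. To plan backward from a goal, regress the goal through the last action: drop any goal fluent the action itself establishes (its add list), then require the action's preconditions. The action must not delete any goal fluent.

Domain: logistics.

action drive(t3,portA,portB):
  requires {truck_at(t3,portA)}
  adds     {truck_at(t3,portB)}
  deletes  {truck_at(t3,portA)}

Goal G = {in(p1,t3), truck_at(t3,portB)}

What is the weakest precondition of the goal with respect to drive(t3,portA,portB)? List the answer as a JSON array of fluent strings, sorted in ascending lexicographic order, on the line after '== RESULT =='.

Regress:
  G ∩ del = {}  (empty — regression defined)
  G \ add = {in(p1,t3), truck_at(t3,portB)} \ {truck_at(t3,portB)} = {in(p1,t3)}
  ∪ pre   = {in(p1,t3)} ∪ {truck_at(t3,portA)}
          = {in(p1,t3), truck_at(t3,portA)}

== RESULT ==
["in(p1,t3)", "truck_at(t3,portA)"]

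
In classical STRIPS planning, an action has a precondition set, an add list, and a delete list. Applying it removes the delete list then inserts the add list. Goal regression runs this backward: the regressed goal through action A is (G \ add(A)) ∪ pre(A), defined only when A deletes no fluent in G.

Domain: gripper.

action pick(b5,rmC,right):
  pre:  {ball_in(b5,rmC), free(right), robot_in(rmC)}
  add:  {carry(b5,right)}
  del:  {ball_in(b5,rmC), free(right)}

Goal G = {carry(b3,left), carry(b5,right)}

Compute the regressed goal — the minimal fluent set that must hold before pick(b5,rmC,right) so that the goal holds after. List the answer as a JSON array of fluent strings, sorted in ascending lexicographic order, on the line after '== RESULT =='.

Compute (G \ add) ∪ pre:
  G ∩ del = {}  (empty — regression defined)
  G \ add = {carry(b3,left), carry(b5,right)} \ {carry(b5,right)} = {carry(b3,left)}
  ∪ pre   = {carry(b3,left)} ∪ {ball_in(b5,rmC), free(right), robot_in(rmC)}
          = {ball_in(b5,rmC), carry(b3,left), free(right), robot_in(rmC)}

== RESULT ==
["ball_in(b5,rmC)", "carry(b3,left)", "free(right)", "robot_in(rmC)"]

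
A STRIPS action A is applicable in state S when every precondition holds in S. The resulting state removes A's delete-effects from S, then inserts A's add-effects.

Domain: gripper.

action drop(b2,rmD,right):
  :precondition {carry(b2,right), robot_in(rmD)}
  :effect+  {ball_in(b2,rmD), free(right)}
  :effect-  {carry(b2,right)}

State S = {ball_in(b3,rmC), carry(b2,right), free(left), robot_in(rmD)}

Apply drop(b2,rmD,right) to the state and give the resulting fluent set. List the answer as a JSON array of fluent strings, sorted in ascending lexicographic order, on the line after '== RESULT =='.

Progress:
  pre ⊆ S: {carry(b2,right), robot_in(rmD)} ⊆ S  — applicable
  S \ del = {ball_in(b3,rmC), free(left), robot_in(rmD)}
  ∪ add   = {ball_in(b2,rmD), ball_in(b3,rmC), free(left), free(right), robot_in(rmD)}

== RESULT ==
["ball_in(b2,rmD)", "ball_in(b3,rmC)", "free(left)", "free(right)", "robot_in(rmD)"]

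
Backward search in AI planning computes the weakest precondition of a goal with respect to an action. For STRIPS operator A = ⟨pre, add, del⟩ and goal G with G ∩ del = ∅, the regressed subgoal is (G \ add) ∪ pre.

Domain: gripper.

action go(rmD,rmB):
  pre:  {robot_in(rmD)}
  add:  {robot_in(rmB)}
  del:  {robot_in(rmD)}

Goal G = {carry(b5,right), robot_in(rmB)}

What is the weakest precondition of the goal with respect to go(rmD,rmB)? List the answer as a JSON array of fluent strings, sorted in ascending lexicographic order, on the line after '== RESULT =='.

Regress:
  G ∩ del = {}  (empty — regression defined)
  G \ add = {carry(b5,right), robot_in(rmB)} \ {robot_in(rmB)} = {carry(b5,right)}
  ∪ pre   = {carry(b5,right)} ∪ {robot_in(rmD)}
          = {carry(b5,right), robot_in(rmD)}

== RESULT ==
["carry(b5,right)", "robot_in(rmD)"]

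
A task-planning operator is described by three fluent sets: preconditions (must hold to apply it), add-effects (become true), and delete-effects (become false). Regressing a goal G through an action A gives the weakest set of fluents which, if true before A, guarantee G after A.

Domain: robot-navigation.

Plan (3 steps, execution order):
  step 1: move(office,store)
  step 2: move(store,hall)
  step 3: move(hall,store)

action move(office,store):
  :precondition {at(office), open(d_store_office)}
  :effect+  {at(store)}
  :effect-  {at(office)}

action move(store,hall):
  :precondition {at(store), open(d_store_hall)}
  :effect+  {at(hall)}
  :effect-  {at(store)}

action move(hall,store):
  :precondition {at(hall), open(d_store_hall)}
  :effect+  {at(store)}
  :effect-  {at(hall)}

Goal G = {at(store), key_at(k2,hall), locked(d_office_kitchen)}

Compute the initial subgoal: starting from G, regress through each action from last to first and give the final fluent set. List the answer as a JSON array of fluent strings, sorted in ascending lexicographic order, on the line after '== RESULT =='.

Regress step by step:
  through step 3 (move(hall,store)): drop {at(store)}, keep {key_at(k2,hall), locked(d_office_kitchen)}, require {at(hall), open(d_store_hall)}
    → {at(hall), key_at(k2,hall), locked(d_office_kitchen), open(d_store_hall)}
  through step 2 (move(store,hall)): drop {at(hall)}, keep {key_at(k2,hall), locked(d_office_kitchen), open(d_store_hall)}, require {at(store), open(d_store_hall)}
    → {at(store), key_at(k2,hall), locked(d_office_kitchen), open(d_store_hall)}
  through step 1 (move(office,store)): drop {at(store)}, keep {key_at(k2,hall), locked(d_office_kitchen), open(d_store_hall)}, require {at(office), open(d_store_office)}
    → {at(office), key_at(k2,hall), locked(d_office_kitchen), open(d_store_hall), open(d_store_office)}

== RESULT ==
["at(office)", "key_at(k2,hall)", "locked(d_office_kitchen)", "open(d_store_hall)", "open(d_store_office)"]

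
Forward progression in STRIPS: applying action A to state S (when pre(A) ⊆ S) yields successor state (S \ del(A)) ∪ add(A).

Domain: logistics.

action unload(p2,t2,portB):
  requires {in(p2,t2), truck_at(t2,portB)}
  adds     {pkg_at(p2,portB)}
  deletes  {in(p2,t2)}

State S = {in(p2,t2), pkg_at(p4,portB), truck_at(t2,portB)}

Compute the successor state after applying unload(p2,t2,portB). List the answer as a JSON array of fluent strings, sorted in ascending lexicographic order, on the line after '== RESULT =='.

Compute (S \ del) ∪ add:
  pre ⊆ S: {in(p2,t2), truck_at(t2,portB)} ⊆ S  — applicable
  S \ del = {pkg_at(p4,portB), truck_at(t2,portB)}
  ∪ add   = {pkg_at(p2,portB), pkg_at(p4,portB), truck_at(t2,portB)}

== RESULT ==
["pkg_at(p2,portB)", "pkg_at(p4,portB)", "truck_at(t2,portB)"]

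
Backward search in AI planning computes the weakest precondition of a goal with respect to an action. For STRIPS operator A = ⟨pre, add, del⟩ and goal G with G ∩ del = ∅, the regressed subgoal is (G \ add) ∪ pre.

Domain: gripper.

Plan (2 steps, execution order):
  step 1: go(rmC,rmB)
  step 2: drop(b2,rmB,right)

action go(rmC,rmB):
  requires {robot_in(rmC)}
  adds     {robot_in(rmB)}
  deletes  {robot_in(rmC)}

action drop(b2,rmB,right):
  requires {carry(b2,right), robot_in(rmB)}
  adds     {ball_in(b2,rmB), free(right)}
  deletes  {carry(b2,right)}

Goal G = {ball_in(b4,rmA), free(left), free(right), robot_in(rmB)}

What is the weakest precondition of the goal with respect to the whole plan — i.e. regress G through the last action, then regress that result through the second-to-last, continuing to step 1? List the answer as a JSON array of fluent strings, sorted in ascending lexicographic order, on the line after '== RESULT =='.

Work backward from the goal:
  through step 2 (drop(b2,rmB,right)): drop {free(right)}, keep {ball_in(b4,rmA), free(left), robot_in(rmB)}, require {carry(b2,right), robot_in(rmB)}
    → {ball_in(b4,rmA), carry(b2,right), free(left), robot_in(rmB)}
  through step 1 (go(rmC,rmB)): drop {robot_in(rmB)}, keep {ball_in(b4,rmA), carry(b2,right), free(left)}, require {robot_in(rmC)}
    → {ball_in(b4,rmA), carry(b2,right), free(left), robot_in(rmC)}

== RESULT ==
["ball_in(b4,rmA)", "carry(b2,right)", "free(left)", "robot_in(rmC)"]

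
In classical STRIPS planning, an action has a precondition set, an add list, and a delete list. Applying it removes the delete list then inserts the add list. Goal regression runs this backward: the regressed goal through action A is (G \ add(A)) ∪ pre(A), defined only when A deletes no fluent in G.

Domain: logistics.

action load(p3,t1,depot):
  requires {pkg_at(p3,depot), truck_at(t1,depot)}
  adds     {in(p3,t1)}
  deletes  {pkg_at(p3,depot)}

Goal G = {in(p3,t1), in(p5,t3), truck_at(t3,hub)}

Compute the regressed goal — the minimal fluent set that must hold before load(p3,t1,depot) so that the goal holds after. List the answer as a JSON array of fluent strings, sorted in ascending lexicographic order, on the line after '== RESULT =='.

Compute (G \ add) ∪ pre:
  G ∩ del = {}  (empty — regression defined)
  G \ add = {in(p3,t1), in(p5,t3), truck_at(t3,hub)} \ {in(p3,t1)} = {in(p5,t3), truck_at(t3,hub)}
  ∪ pre   = {in(p5,t3), truck_at(t3,hub)} ∪ {pkg_at(p3,depot), truck_at(t1,depot)}
          = {in(p5,t3), pkg_at(p3,depot), truck_at(t1,depot), truck_at(t3,hub)}

== RESULT ==
["in(p5,t3)", "pkg_at(p3,depot)", "truck_at(t1,depot)", "truck_at(t3,hub)"]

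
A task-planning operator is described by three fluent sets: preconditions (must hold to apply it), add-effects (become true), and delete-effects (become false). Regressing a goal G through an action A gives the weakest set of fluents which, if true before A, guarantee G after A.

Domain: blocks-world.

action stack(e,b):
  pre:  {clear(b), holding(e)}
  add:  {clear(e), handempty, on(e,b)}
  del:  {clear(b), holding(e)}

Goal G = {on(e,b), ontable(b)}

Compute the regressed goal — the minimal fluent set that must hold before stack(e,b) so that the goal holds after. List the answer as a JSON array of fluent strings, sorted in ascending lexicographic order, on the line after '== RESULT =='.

Compute (G \ add) ∪ pre:
  G ∩ del = {}  (empty — regression defined)
  G \ add = {on(e,b), ontable(b)} \ {clear(e), handempty, on(e,b)} = {ontable(b)}
  ∪ pre   = {ontable(b)} ∪ {clear(b), holding(e)}
          = {clear(b), holding(e), ontable(b)}

== RESULT ==
["clear(b)", "holding(e)", "ontable(b)"]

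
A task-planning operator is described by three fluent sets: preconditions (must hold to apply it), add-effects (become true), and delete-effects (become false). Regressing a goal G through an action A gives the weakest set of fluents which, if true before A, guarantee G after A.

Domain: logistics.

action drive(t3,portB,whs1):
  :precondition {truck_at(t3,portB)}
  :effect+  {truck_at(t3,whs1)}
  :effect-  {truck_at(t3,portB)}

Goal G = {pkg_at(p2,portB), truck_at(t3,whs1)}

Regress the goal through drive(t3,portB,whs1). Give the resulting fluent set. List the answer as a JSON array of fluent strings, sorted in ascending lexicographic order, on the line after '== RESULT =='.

Compute (G \ add) ∪ pre:
  G ∩ del = {}  (empty — regression defined)
  G \ add = {pkg_at(p2,portB), truck_at(t3,whs1)} \ {truck_at(t3,whs1)} = {pkg_at(p2,portB)}
  ∪ pre   = {pkg_at(p2,portB)} ∪ {truck_at(t3,portB)}
          = {pkg_at(p2,portB), truck_at(t3,portB)}

== RESULT ==
["pkg_at(p2,portB)", "truck_at(t3,portB)"]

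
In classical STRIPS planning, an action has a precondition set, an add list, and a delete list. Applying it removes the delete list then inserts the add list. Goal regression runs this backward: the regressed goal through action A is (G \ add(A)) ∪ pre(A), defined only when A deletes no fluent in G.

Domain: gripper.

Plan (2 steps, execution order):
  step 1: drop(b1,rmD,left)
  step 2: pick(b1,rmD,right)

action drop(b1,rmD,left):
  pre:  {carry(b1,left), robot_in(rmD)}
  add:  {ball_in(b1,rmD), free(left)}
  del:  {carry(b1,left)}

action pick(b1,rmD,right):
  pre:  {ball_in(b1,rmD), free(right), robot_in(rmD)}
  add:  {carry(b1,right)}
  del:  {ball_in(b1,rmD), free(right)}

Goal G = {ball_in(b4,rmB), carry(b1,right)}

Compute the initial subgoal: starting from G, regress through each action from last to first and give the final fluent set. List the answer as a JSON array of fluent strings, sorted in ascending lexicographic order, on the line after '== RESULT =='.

Work backward from the goal:
  through step 2 (pick(b1,rmD,right)): drop {carry(b1,right)}, keep {ball_in(b4,rmB)}, require {ball_in(b1,rmD), free(right), robot_in(rmD)}
    → {ball_in(b1,rmD), ball_in(b4,rmB), free(right), robot_in(rmD)}
  through step 1 (drop(b1,rmD,left)): drop {ball_in(b1,rmD)}, keep {ball_in(b4,rmB), free(right), robot_in(rmD)}, require {carry(b1,left), robot_in(rmD)}
    → {ball_in(b4,rmB), carry(b1,left), free(right), robot_in(rmD)}

== RESULT ==
["ball_in(b4,rmB)", "carry(b1,left)", "free(right)", "robot_in(rmD)"]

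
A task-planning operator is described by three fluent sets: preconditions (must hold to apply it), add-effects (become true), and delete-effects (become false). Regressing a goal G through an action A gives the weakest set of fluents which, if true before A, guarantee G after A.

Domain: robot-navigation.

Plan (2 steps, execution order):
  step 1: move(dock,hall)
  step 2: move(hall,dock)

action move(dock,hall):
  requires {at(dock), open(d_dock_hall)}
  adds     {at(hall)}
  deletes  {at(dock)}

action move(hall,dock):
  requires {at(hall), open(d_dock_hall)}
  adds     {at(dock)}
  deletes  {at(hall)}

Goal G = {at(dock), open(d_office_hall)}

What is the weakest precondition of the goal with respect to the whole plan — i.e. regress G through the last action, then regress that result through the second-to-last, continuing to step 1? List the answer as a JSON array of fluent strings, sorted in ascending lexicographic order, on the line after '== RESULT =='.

Regress step by step:
  through step 2 (move(hall,dock)): drop {at(dock)}, keep {open(d_office_hall)}, require {at(hall), open(d_dock_hall)}
    → {at(hall), open(d_dock_hall), open(d_office_hall)}
  through step 1 (move(dock,hall)): drop {at(hall)}, keep {open(d_dock_hall), open(d_office_hall)}, require {at(dock), open(d_dock_hall)}
    → {at(dock), open(d_dock_hall), open(d_office_hall)}

== RESULT ==
["at(dock)", "open(d_dock_hall)", "open(d_office_hall)"]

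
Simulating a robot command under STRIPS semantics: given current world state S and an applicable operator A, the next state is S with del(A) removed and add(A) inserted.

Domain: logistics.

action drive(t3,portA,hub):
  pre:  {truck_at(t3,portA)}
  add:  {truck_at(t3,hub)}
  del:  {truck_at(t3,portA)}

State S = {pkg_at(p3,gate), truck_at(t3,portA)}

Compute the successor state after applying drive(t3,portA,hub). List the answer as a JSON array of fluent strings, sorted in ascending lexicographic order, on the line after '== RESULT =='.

Compute (S \ del) ∪ add:
  pre ⊆ S: {truck_at(t3,portA)} ⊆ S  — applicable
  S \ del = {pkg_at(p3,gate)}
  ∪ add   = {pkg_at(p3,gate), truck_at(t3,hub)}

== RESULT ==
["pkg_at(p3,gate)", "truck_at(t3,hub)"]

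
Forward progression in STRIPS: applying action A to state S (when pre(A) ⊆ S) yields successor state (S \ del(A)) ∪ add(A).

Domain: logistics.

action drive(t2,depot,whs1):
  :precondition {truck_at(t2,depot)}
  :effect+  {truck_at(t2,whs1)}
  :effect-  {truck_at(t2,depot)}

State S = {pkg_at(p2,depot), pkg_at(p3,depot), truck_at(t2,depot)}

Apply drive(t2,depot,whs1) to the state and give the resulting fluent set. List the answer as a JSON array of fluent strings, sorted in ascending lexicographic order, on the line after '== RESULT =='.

Progress:
  pre ⊆ S: {truck_at(t2,depot)} ⊆ S  — applicable
  S \ del = {pkg_at(p2,depot), pkg_at(p3,depot)}
  ∪ add   = {pkg_at(p2,depot), pkg_at(p3,depot), truck_at(t2,whs1)}

== RESULT ==
["pkg_at(p2,depot)", "pkg_at(p3,depot)", "truck_at(t2,whs1)"]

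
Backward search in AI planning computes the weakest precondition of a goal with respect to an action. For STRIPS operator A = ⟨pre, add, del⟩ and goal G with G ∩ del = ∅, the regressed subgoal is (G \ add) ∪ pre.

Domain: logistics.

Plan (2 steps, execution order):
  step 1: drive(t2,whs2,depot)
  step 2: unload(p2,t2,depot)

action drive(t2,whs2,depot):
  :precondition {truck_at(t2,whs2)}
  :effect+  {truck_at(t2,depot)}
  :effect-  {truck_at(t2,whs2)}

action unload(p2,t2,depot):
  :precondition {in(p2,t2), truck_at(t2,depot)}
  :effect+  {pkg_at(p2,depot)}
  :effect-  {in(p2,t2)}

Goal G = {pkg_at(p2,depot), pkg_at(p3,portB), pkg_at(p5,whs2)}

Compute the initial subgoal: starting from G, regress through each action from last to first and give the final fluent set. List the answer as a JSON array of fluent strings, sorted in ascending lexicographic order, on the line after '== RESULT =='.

Regress step by step:
  through step 2 (unload(p2,t2,depot)): drop {pkg_at(p2,depot)}, keep {pkg_at(p3,portB), pkg_at(p5,whs2)}, require {in(p2,t2), truck_at(t2,depot)}
    → {in(p2,t2), pkg_at(p3,portB), pkg_at(p5,whs2), truck_at(t2,depot)}
  through step 1 (drive(t2,whs2,depot)): drop {truck_at(t2,depot)}, keep {in(p2,t2), pkg_at(p3,portB), pkg_at(p5,whs2)}, require {truck_at(t2,whs2)}
    → {in(p2,t2), pkg_at(p3,portB), pkg_at(p5,whs2), truck_at(t2,whs2)}

== RESULT ==
["in(p2,t2)", "pkg_at(p3,portB)", "pkg_at(p5,whs2)", "truck_at(t2,whs2)"]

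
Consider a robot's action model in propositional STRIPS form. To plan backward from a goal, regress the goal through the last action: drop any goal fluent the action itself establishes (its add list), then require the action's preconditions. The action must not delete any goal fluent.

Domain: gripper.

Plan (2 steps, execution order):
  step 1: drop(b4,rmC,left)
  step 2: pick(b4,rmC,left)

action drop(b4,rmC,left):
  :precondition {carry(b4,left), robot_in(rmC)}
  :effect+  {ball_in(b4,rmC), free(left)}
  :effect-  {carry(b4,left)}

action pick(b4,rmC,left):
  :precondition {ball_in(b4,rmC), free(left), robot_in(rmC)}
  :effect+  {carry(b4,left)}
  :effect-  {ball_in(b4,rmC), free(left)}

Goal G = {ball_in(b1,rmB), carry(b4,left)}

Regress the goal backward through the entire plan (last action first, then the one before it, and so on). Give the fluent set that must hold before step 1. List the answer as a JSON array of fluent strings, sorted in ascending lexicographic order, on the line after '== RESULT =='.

Work backward from the goal:
  through step 2 (pick(b4,rmC,left)): drop {carry(b4,left)}, keep {ball_in(b1,rmB)}, require {ball_in(b4,rmC), free(left), robot_in(rmC)}
    → {ball_in(b1,rmB), ball_in(b4,rmC), free(left), robot_in(rmC)}
  through step 1 (drop(b4,rmC,left)): drop {ball_in(b4,rmC), free(left)}, keep {ball_in(b1,rmB), robot_in(rmC)}, require {carry(b4,left), robot_in(rmC)}
    → {ball_in(b1,rmB), carry(b4,left), robot_in(rmC)}

== RESULT ==
["ball_in(b1,rmB)", "carry(b4,left)", "robot_in(rmC)"]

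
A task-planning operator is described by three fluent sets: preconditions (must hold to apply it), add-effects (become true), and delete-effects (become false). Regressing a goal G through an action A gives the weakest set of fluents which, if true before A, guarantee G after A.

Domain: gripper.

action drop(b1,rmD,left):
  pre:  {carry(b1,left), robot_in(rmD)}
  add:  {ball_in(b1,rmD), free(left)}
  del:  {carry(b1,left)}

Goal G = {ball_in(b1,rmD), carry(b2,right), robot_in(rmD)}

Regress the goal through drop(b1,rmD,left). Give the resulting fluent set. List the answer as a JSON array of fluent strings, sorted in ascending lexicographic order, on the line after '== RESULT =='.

Regress:
  G ∩ del = {}  (empty — regression defined)
  G \ add = {ball_in(b1,rmD), carry(b2,right), robot_in(rmD)} \ {ball_in(b1,rmD), free(left)} = {carry(b2,right), robot_in(rmD)}
  ∪ pre   = {carry(b2,right), robot_in(rmD)} ∪ {carry(b1,left), robot_in(rmD)}
          = {carry(b1,left), carry(b2,right), robot_in(rmD)}

== RESULT ==
["carry(b1,left)", "carry(b2,right)", "robot_in(rmD)"]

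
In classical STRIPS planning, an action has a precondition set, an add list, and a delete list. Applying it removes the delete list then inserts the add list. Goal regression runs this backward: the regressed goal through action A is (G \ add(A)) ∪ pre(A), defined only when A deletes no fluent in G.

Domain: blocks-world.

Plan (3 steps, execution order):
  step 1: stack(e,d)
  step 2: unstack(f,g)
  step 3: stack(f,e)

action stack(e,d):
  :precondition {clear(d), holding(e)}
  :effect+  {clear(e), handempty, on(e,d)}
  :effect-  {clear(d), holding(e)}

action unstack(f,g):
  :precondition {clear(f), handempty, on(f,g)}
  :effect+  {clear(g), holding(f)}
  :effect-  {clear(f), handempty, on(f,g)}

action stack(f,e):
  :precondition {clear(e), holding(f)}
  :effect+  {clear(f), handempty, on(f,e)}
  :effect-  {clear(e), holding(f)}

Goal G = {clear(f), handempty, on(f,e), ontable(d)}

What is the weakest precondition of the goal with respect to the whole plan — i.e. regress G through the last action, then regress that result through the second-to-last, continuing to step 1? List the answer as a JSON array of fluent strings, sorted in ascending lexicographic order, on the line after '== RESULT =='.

Regress step by step:
  through step 3 (stack(f,e)): drop {clear(f), handempty, on(f,e)}, keep {ontable(d)}, require {clear(e), holding(f)}
    → {clear(e), holding(f), ontable(d)}
  through step 2 (unstack(f,g)): drop {holding(f)}, keep {clear(e), ontable(d)}, require {clear(f), handempty, on(f,g)}
    → {clear(e), clear(f), handempty, on(f,g), ontable(d)}
  through step 1 (stack(e,d)): drop {clear(e), handempty}, keep {clear(f), on(f,g), ontable(d)}, require {clear(d), holding(e)}
    → {clear(d), clear(f), holding(e), on(f,g), ontable(d)}

== RESULT ==
["clear(d)", "clear(f)", "holding(e)", "on(f,g)", "ontable(d)"]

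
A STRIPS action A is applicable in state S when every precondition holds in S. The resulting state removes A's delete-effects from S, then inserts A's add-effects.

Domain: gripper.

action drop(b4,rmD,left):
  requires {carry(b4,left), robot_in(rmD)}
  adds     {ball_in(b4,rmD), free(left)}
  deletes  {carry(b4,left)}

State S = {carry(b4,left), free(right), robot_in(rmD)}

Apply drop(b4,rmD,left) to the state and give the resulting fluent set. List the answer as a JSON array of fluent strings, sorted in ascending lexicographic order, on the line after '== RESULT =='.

Progress:
  pre ⊆ S: {carry(b4,left), robot_in(rmD)} ⊆ S  — applicable
  S \ del = {free(right), robot_in(rmD)}
  ∪ add   = {ball_in(b4,rmD), free(left), free(right), robot_in(rmD)}

== RESULT ==
["ball_in(b4,rmD)", "free(left)", "free(right)", "robot_in(rmD)"]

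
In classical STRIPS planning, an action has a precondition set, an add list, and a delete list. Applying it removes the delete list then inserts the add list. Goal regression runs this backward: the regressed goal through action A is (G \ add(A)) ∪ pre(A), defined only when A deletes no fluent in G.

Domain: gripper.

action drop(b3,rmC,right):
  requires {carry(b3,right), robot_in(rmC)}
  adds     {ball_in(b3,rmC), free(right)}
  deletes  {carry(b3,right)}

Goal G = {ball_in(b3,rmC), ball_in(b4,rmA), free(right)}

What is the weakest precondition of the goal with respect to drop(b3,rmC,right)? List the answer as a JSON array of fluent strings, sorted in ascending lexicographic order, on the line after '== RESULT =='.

Compute (G \ add) ∪ pre:
  G ∩ del = {}  (empty — regression defined)
  G \ add = {ball_in(b3,rmC), ball_in(b4,rmA), free(right)} \ {ball_in(b3,rmC), free(right)} = {ball_in(b4,rmA)}
  ∪ pre   = {ball_in(b4,rmA)} ∪ {carry(b3,right), robot_in(rmC)}
          = {ball_in(b4,rmA), carry(b3,right), robot_in(rmC)}

== RESULT ==
["ball_in(b4,rmA)", "carry(b3,right)", "robot_in(rmC)"]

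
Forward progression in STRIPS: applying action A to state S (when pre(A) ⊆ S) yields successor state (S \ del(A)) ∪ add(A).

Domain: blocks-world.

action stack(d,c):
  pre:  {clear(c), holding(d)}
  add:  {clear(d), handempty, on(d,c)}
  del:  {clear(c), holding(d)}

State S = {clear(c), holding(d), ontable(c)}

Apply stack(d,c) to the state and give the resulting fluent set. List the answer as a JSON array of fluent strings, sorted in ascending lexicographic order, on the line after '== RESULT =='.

Compute (S \ del) ∪ add:
  pre ⊆ S: {clear(c), holding(d)} ⊆ S  — applicable
  S \ del = {ontable(c)}
  ∪ add   = {clear(d), handempty, on(d,c), ontable(c)}

== RESULT ==
["clear(d)", "handempty", "on(d,c)", "ontable(c)"]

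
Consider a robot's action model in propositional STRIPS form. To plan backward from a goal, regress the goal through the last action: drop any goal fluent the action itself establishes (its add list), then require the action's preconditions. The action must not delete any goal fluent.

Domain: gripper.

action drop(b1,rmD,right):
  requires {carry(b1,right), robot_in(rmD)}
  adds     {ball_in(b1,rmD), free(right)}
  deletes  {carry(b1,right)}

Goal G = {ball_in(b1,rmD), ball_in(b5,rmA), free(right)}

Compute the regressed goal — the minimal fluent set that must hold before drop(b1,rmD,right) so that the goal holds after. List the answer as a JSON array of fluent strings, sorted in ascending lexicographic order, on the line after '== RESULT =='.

Compute (G \ add) ∪ pre:
  G ∩ del = {}  (empty — regression defined)
  G \ add = {ball_in(b1,rmD), ball_in(b5,rmA), free(right)} \ {ball_in(b1,rmD), free(right)} = {ball_in(b5,rmA)}
  ∪ pre   = {ball_in(b5,rmA)} ∪ {carry(b1,right), robot_in(rmD)}
          = {ball_in(b5,rmA), carry(b1,right), robot_in(rmD)}

== RESULT ==
["ball_in(b5,rmA)", "carry(b1,right)", "robot_in(rmD)"]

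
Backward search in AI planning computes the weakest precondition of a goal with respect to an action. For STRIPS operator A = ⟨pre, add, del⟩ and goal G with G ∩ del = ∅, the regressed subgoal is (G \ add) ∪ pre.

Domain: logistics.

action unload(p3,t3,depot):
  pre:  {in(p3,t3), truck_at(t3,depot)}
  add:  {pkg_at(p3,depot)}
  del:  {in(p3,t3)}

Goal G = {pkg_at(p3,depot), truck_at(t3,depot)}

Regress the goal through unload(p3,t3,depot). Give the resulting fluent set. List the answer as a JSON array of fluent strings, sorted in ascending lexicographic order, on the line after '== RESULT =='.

Regress:
  G ∩ del = {}  (empty — regression defined)
  G \ add = {pkg_at(p3,depot), truck_at(t3,depot)} \ {pkg_at(p3,depot)} = {truck_at(t3,depot)}
  ∪ pre   = {truck_at(t3,depot)} ∪ {in(p3,t3), truck_at(t3,depot)}
          = {in(p3,t3), truck_at(t3,depot)}

== RESULT ==
["in(p3,t3)", "truck_at(t3,depot)"]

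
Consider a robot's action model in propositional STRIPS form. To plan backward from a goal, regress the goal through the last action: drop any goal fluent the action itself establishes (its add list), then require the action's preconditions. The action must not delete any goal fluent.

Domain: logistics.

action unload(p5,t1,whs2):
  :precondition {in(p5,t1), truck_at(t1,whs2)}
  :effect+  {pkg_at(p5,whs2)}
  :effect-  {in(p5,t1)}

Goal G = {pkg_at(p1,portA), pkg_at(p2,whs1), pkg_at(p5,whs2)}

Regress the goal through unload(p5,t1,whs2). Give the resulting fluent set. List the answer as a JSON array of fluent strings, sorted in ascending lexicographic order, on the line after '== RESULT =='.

Compute (G \ add) ∪ pre:
  G ∩ del = {}  (empty — regression defined)
  G \ add = {pkg_at(p1,portA), pkg_at(p2,whs1), pkg_at(p5,whs2)} \ {pkg_at(p5,whs2)} = {pkg_at(p1,portA), pkg_at(p2,whs1)}
  ∪ pre   = {pkg_at(p1,portA), pkg_at(p2,whs1)} ∪ {in(p5,t1), truck_at(t1,whs2)}
          = {in(p5,t1), pkg_at(p1,portA), pkg_at(p2,whs1), truck_at(t1,whs2)}

== RESULT ==
["in(p5,t1)", "pkg_at(p1,portA)", "pkg_at(p2,whs1)", "truck_at(t1,whs2)"]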